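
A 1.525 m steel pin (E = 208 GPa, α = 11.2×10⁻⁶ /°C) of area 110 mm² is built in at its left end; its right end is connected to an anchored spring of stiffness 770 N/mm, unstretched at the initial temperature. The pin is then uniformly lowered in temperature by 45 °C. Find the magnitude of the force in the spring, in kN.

P ≈ 0.563 kN

The unrestrained thermal change is αΔT L = 11.2×10⁻⁶ × 45 × 1525 = 0.7686 mm.
With a force P in the spring, the elastic change of the pin is PL/(AE) and that of the spring is P/k; compatibility requires their sum to equal δ_free.
P [ L/(AE) + 1/k ] = δ_free → P [ 1525/(110×208×10³) + 1/(770) ] = 0.7686.
P = 0.7686 / 0.001365 = 562.9 N.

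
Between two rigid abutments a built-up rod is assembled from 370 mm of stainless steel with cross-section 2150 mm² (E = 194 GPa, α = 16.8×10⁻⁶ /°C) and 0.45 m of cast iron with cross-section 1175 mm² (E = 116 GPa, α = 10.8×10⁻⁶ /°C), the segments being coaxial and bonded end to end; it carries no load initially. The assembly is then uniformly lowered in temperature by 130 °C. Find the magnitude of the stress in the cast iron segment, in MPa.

σ ≈ 293 MPa (tensile)

With the walls removed the bar would change length by δ_free = Σ αᵢΔT Lᵢ = 16.8×10⁻⁶×130×370 + 10.8×10⁻⁶×130×450 = 1.44 mm.
The rigid supports impose zero overall length change; the single axial force P common to all segments must satisfy P Σ Lᵢ/(AᵢEᵢ) = δ_free.
Σ Lᵢ/(AᵢEᵢ) = 370/(2150×194×10³) + 450/(1175×116×10³) = 4.189×10⁻⁶ mm/N.
Hence P = δ_free / Σ(L/AE) = 1.44/4.189×10⁻⁶ = 343.8 kN (tensile).
σ_{cast iron} = P / A = 343800 / 1175 = 292.6 MPa.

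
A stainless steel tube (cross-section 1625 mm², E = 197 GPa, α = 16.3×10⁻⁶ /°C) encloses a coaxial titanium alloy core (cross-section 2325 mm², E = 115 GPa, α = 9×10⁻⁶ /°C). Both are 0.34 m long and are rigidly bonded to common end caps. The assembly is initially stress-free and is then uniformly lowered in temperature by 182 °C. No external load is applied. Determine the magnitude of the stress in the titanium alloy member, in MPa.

σ ≈ 83.3 MPa (compressive)

Equilibrium of a rigid end plate with no external load gives equal and opposite internal forces ±P in the two members. Since α_{stainless steel} > α_{titanium alloy}, cooling drives the stainless steel into tension and the titanium alloy into compression.
Setting the final lengths equal and cancelling L: (α₁ − α₂)ΔT = P/(A₁E₁) + P/(A₂E₂).
|α₁ − α₂|·ΔT = 7.3×10⁻⁶ × 182 = 0.001329.
1/(A₁E₁) + 1/(A₂E₂) = 1/(1625×197×10³) + 1/(2325×115×10³) = 6.864×10⁻⁹ N⁻¹.
So P = 0.001329 / 6.864×10⁻⁹ = 193.6 kN.
σ_{titanium alloy} = P/A₂ = 193600/2325 = 83.25 MPa, compressive.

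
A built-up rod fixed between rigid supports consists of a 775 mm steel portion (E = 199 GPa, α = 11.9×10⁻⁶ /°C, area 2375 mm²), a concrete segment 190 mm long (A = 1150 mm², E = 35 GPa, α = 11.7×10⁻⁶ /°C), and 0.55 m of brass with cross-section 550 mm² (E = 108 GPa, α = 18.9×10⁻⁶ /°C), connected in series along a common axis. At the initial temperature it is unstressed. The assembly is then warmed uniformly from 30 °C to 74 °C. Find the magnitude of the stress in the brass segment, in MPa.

σ ≈ 112 MPa (compressive)

If the supports were absent, the total length change would be Σ αᵢΔT Lᵢ = 11.9×10⁻⁶×44×775 + 11.7×10⁻⁶×44×190 + 18.9×10⁻⁶×44×550 = 0.961 mm.
The rigid supports impose zero overall length change; the single axial force P common to all segments must satisfy P Σ Lᵢ/(AᵢEᵢ) = δ_free.
Σ Lᵢ/(AᵢEᵢ) = 775/(2375×199×10³) + 190/(1150×35×10³) + 550/(550×108×10³) = 1.562×10⁻⁵ mm/N.
So P = 0.961 / 1.562×10⁻⁵ = 61.52 kN, compressive.
σ_{brass} = P / A = 61520 / 550 = 111.9 MPa.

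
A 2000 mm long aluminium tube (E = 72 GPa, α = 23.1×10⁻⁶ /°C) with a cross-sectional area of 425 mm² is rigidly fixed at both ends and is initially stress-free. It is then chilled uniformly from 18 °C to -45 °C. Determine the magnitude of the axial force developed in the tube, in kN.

With zero net strain, σ = E·αΔT = 72 GPa × 23.1×10⁻⁶ × 63 = 104.8 MPa.
Then P = σA = 104.8 × 425 mm² = 44.53 kN, tensile.

P ≈ 44.5 kN (tensile)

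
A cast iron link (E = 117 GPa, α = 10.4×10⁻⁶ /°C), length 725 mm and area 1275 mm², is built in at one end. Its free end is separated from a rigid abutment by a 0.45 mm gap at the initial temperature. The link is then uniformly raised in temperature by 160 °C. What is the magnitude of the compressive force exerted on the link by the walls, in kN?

If the wall were absent the link would grow by αΔT L = 10.4×10⁻⁶ × 160 × 725 = 1.206 mm.
The gap closes (δ_free > 0.45 mm) and the wall then resists a further 1.206 − 0.45 = 0.7564 mm of expansion.
So σ = E(δ_free − g)/L = 117×10³ × 0.7564/725 = 122.1 MPa.
P = σA = 122.1 × 1275 = 155.6 kN.

P ≈ 156 kN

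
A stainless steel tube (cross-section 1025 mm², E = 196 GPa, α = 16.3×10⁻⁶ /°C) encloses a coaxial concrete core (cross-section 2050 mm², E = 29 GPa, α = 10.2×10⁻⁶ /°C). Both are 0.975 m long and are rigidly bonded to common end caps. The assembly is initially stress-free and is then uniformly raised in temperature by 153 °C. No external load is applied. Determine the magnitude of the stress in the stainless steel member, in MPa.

The stainless steel has the larger α, so on heating it would change length more than the concrete if both were free. The rigid plates force a common final length, so the stainless steel is put into compression and the concrete into tension, with equal and opposite forces P (no external load).
Setting the final lengths equal and cancelling L: (α₁ − α₂)ΔT = P/(A₁E₁) + P/(A₂E₂).
|α₁ − α₂|·ΔT = 6.1×10⁻⁶ × 153 = 0.0009333.
1/(A₁E₁) + 1/(A₂E₂) = 1/(1025×196×10³) + 1/(2050×29×10³) = 2.18×10⁻⁸ N⁻¹.
So P = 0.0009333 / 2.18×10⁻⁸ = 42.81 kN.
σ_{stainless steel} = P/A₁ = 42810/1025 = 41.77 MPa, compressive.

σ ≈ 41.8 MPa (compressive)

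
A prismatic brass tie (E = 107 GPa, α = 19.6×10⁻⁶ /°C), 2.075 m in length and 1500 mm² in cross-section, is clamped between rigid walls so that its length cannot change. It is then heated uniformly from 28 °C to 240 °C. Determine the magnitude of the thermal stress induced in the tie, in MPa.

The supports are rigid, so the total axial strain is zero. The restrained thermal strain is ε = αΔT = 19.6×10⁻⁶ × 212 = 4155.2×10⁻⁶.
Hence σ = E·αΔT = 107×10³ × 4155.2×10⁻⁶ = 444.6 MPa, compressive.

σ ≈ 445 MPa (compressive)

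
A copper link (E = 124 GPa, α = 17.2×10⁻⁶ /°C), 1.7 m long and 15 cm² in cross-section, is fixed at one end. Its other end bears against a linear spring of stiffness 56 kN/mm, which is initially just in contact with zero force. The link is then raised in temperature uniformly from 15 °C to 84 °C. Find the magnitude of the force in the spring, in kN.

Free thermal expansion: δ_free = αΔT L = 17.2×10⁻⁶ × 69 × 1700 = 2.018 mm.
Let P be the compressive force at the spring. The link shortens elastically by PL/(AE) and the spring compresses by P/k; together these equal δ_free.
P [ L/(AE) + 1/k ] = δ_free → P [ 1700/(1500×124×10³) + 1/(56×10³) ] = 2.018.
P = 2.018 / 2.7×10⁻⁵ = 74730 N.

P ≈ 74.7 kN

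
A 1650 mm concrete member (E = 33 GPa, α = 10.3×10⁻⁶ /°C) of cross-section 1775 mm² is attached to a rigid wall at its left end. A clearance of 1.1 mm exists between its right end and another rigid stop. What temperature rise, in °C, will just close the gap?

Contact occurs when the free expansion equals the gap: αΔT L = 1.1 mm.
So ΔT = g/(αL) = 1.1/(10.3×10⁻⁶ × 1650) = 64.72 °C.

ΔT ≈ 64.7 °C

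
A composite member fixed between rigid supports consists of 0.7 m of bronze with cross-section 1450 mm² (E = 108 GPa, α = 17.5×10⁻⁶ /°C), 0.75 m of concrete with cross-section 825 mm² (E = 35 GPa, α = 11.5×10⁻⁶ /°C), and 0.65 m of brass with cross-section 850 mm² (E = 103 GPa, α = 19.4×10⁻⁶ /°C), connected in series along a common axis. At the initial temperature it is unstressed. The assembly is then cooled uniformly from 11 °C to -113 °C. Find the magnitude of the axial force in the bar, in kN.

P ≈ 110 kN (tensile)

With the walls removed the bar would change length by δ_free = Σ αᵢΔT Lᵢ = 17.5×10⁻⁶×124×700 + 11.5×10⁻⁶×124×750 + 19.4×10⁻⁶×124×650 = 4.152 mm.
The walls prevent any net length change, so an axial force P (same in every segment) develops. Compatibility: P · Σ Lᵢ/(AᵢEᵢ) = δ_free.
The series flexibility is Σ Lᵢ/(AᵢEᵢ) = 700/(1450×108×10³) + 750/(825×35×10³) + 650/(850×103×10³) = 3.787×10⁻⁵ mm/N.
So P = 4.152 / 3.787×10⁻⁵ = 109.6 kN, tensile.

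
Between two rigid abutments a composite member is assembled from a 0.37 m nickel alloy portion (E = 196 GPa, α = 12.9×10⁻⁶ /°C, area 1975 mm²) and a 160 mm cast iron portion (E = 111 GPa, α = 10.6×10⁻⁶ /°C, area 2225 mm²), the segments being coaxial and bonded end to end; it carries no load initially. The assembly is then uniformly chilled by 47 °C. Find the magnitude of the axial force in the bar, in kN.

Free thermal contraction of the whole bar: Σ αᵢΔT Lᵢ = 12.9×10⁻⁶×47×370 + 10.6×10⁻⁶×47×160 = 0.304 mm.
Since the ends are fixed, an axial force P builds up, equal in every segment, with P · Σ Lᵢ/(AᵢEᵢ) = δ_free.
Σ Lᵢ/(AᵢEᵢ) = 370/(1975×196×10³) + 160/(2225×111×10³) = 1.604×10⁻⁶ mm/N.
So P = 0.304 / 1.604×10⁻⁶ = 189.6 kN, tensile.

P ≈ 190 kN (tensile)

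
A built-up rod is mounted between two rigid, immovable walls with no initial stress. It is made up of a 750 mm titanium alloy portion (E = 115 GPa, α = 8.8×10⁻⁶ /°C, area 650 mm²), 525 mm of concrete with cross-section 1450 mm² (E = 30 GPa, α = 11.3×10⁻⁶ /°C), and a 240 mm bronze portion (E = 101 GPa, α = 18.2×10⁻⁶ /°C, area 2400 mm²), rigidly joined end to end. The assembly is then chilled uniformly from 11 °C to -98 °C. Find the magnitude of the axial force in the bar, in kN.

With the walls removed the bar would change length by δ_free = Σ αᵢΔT Lᵢ = 8.8×10⁻⁶×109×750 + 11.3×10⁻⁶×109×525 + 18.2×10⁻⁶×109×240 = 1.842 mm.
The rigid supports impose zero overall length change; the single axial force P common to all segments must satisfy P Σ Lᵢ/(AᵢEᵢ) = δ_free.
The series flexibility is Σ Lᵢ/(AᵢEᵢ) = 750/(650×115×10³) + 525/(1450×30×10³) + 240/(2400×101×10³) = 2.309×10⁻⁵ mm/N.
Hence P = δ_free / Σ(L/AE) = 1.842/2.309×10⁻⁵ = 79.77 kN (tensile).

P ≈ 79.8 kN (tensile)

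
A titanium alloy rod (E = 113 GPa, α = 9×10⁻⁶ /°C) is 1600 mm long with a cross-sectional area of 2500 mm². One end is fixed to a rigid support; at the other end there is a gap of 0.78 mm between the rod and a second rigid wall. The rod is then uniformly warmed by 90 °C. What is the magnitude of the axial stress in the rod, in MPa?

σ ≈ 36.4 MPa (compressive)

Unrestrained expansion: δ_free = αΔT L = 9×10⁻⁶ × 90 × 1600 = 1.296 mm.
The gap closes (δ_free > 0.78 mm) and the wall then resists a further 1.296 − 0.78 = 0.516 mm of expansion.
That suppressed elongation corresponds to σ = E·Δ/L = 113×10³ × 0.516/1600 = 36.44 MPa.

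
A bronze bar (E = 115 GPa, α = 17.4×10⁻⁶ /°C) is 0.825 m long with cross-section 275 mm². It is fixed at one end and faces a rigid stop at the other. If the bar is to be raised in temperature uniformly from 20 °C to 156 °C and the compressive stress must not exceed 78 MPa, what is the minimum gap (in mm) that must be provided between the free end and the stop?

g ≈ 1.39 mm

With no wall the bar would lengthen by αΔT L = 17.4×10⁻⁶ × 136 × 825 = 1.952 mm.
At the allowable stress the elastic shortening the wall may impose is σL/E = 78 × 825 / (115×10³) = 0.5596 mm.
So the gap has to take up the difference, g_min = δ_free − σL/E = 1.952 − 0.5596 = 1.393 mm.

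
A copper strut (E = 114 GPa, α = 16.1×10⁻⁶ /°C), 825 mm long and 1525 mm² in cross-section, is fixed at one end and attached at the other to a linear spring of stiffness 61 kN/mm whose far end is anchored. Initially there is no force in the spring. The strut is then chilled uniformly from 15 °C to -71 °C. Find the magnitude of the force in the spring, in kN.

P ≈ 54 kN

The unrestrained thermal change is αΔT L = 16.1×10⁻⁶ × 86 × 825 = 1.142 mm.
Let P be the tensile force in the spring. The strut extends elastically by PL/(AE) and the spring stretches by P/k; together these equal δ_free.
P [ L/(AE) + 1/k ] = δ_free → P [ 825/(1525×114×10³) + 1/(61×10³) ] = 1.142.
P = 1.142 / 2.114×10⁻⁵ = 54040 N.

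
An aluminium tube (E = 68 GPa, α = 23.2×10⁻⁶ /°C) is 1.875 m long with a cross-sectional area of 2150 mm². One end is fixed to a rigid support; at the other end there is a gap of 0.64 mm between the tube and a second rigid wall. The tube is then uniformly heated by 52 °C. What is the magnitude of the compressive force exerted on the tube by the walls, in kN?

P ≈ 126 kN

Free thermal elongation = αΔT L = 23.2×10⁻⁶ × 52 × 1875 = 2.262 mm.
This exceeds the 0.64 mm gap, so the wall pushes back. The portion of expansion that must be recovered elastically is δ_free − gap = 2.262 − 0.64 = 1.622 mm.
Compatibility: PL/(AE) = 1.622 mm, so σ = P/A = E × (1.622/1875) = 58.82 MPa.
Force on the wall = σA = 58.82 × 2150 mm² = 126.5 kN.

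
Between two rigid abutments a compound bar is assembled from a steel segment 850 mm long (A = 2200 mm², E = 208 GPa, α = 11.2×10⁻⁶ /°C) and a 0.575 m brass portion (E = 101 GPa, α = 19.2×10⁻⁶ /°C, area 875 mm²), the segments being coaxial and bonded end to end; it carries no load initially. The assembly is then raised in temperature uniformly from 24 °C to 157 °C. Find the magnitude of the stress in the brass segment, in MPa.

σ ≈ 374 MPa (compressive)

With the walls removed the bar would change length by δ_free = Σ αᵢΔT Lᵢ = 11.2×10⁻⁶×133×850 + 19.2×10⁻⁶×133×575 = 2.734 mm.
Since the ends are fixed, an axial force P builds up, equal in every segment, with P · Σ Lᵢ/(AᵢEᵢ) = δ_free.
Σ Lᵢ/(AᵢEᵢ) = 850/(2200×208×10³) + 575/(875×101×10³) = 8.364×10⁻⁶ mm/N.
So P = 2.734 / 8.364×10⁻⁶ = 326.9 kN, compressive.
σ_{brass} = P / A = 326900 / 875 = 373.6 MPa.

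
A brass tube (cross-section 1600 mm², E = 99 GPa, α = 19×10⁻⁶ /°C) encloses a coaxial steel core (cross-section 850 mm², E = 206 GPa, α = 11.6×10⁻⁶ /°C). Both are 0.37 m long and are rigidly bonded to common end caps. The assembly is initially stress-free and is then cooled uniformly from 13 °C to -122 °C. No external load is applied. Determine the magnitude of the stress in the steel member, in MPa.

σ ≈ 97.7 MPa (compressive)

Equilibrium of a rigid end plate with no external load gives equal and opposite internal forces ±P in the two members. Since α_{brass} > α_{steel}, cooling drives the brass into tension and the steel into compression.
Setting the final lengths equal and cancelling L: (α₁ − α₂)ΔT = P/(A₁E₁) + P/(A₂E₂).
|α₁ − α₂|·ΔT = 7.4×10⁻⁶ × 135 = 0.000999.
1/(A₁E₁) + 1/(A₂E₂) = 1/(1600×99×10³) + 1/(850×206×10³) = 1.202×10⁻⁸ N⁻¹.
So P = 0.000999 / 1.202×10⁻⁸ = 83.08 kN.
σ_{steel} = P/A₂ = 83080/850 = 97.74 MPa, compressive.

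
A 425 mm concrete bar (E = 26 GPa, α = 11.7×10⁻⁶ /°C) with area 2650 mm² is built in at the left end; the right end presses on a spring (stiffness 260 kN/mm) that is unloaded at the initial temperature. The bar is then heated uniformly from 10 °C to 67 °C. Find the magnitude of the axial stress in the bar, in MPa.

If the spring were absent the bar would lengthen by αΔT L = 11.7×10⁻⁶ × 57 × 425 = 0.2834 mm.
With a force P in the spring, the elastic change of the bar is PL/(AE) and that of the spring is P/k; compatibility requires their sum to equal δ_free.
So P = δ_free / [L/(AE) + 1/k] = 0.2834 / [ 425/(2650×26×10³) + 1/(260×10³) ].
P = 0.2834 / 1.001×10⁻⁵ = 28300 N.
σ = P/A = 28300/2650 = 10.68 MPa.

σ ≈ 10.7 MPa (compressive)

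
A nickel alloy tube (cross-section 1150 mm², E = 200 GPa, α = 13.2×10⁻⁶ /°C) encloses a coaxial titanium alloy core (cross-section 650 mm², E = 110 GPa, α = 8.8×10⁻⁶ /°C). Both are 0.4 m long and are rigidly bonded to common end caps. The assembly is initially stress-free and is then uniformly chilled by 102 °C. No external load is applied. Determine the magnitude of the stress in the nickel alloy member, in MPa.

The nickel alloy has the larger α, so on cooling it would change length more than the titanium alloy if both were free. The rigid plates force a common final length, so the nickel alloy is put into tension and the titanium alloy into compression, with equal and opposite forces P (no external load).
Setting the final lengths equal and cancelling L: (α₁ − α₂)ΔT = P/(A₁E₁) + P/(A₂E₂).
|α₁ − α₂|·ΔT = 4.4×10⁻⁶ × 102 = 0.0004488.
1/(A₁E₁) + 1/(A₂E₂) = 1/(1150×200×10³) + 1/(650×110×10³) = 1.833×10⁻⁸ N⁻¹.
P = 0.0004488 / 1.833×10⁻⁸ = 24480 N = 24.48 kN.
σ_{nickel alloy} = P/A₁ = 24480/1150 = 21.29 MPa, tensile.

σ ≈ 21.3 MPa (tensile)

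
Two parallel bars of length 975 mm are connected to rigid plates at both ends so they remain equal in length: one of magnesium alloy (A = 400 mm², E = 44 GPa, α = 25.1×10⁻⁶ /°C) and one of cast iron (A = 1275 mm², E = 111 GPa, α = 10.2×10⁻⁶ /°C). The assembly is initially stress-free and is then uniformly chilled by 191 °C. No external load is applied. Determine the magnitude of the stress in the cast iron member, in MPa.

σ ≈ 34.9 MPa (compressive)

Both members must finish at the same length. With the larger α, the magnesium alloy tends to over-contract; the plates restrain it, putting the magnesium alloy in tension and the cast iron in compression. With no external load the two internal forces are equal and opposite, magnitude P.
Compatibility of the two members (thermal + elastic change equal): (α₁ − α₂)ΔT = P·[1/(A₁E₁) + 1/(A₂E₂)].
|α₁ − α₂|·ΔT = 14.9×10⁻⁶ × 191 = 0.002846.
1/(A₁E₁) + 1/(A₂E₂) = 1/(400×44×10³) + 1/(1275×111×10³) = 6.388×10⁻⁸ N⁻¹.
So P = 0.002846 / 6.388×10⁻⁸ = 44.55 kN.
σ_{cast iron} = P/A₂ = 44550/1275 = 34.94 MPa, compressive.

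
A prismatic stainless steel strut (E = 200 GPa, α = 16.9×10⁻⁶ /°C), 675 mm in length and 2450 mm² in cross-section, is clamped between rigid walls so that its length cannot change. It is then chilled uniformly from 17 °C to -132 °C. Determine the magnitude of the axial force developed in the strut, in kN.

The ends cannot move, so σ = EαΔT = 200×10³ × 16.9×10⁻⁶ × 149 = 503.6 MPa.
Axial force P = σA = 503.6 × 2450 = 1.234×10⁶ N = 1234 kN, tensile.

P ≈ 1230 kN (tensile)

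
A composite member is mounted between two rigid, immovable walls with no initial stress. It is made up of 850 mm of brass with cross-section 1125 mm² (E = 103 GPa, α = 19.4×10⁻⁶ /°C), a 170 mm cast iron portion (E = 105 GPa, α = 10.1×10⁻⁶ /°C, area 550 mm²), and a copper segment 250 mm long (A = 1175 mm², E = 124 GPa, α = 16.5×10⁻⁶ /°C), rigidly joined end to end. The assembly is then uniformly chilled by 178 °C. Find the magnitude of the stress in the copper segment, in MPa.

Free thermal contraction of the whole bar: Σ αᵢΔT Lᵢ = 19.4×10⁻⁶×178×850 + 10.1×10⁻⁶×178×170 + 16.5×10⁻⁶×178×250 = 3.975 mm.
The rigid supports impose zero overall length change; the single axial force P common to all segments must satisfy P Σ Lᵢ/(AᵢEᵢ) = δ_free.
The series flexibility is Σ Lᵢ/(AᵢEᵢ) = 850/(1125×103×10³) + 170/(550×105×10³) + 250/(1175×124×10³) = 1.2×10⁻⁵ mm/N.
So P = 3.975 / 1.2×10⁻⁵ = 331.4 kN, tensile.
σ_{copper} = P / A = 331400 / 1175 = 282 MPa.

σ ≈ 282 MPa (tensile)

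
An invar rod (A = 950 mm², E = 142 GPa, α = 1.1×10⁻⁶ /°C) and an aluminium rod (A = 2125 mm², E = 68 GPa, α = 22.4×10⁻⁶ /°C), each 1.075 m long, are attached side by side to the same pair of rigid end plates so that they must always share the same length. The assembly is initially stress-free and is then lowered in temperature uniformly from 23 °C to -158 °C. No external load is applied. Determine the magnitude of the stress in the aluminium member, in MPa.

Equilibrium of a rigid end plate with no external load gives equal and opposite internal forces ±P in the two members. Since α_{aluminium} > α_{invar}, cooling drives the aluminium into tension and the invar into compression.
Setting the final lengths equal and cancelling L: (α₁ − α₂)ΔT = P/(A₁E₁) + P/(A₂E₂).
|α₁ − α₂|·ΔT = 21.3×10⁻⁶ × 181 = 0.003855.
1/(A₁E₁) + 1/(A₂E₂) = 1/(950×142×10³) + 1/(2125×68×10³) = 1.433×10⁻⁸ N⁻¹.
So P = 0.003855 / 1.433×10⁻⁸ = 269 kN.
σ_{aluminium} = P/A₂ = 269000/2125 = 126.6 MPa, tensile.

σ ≈ 127 MPa (tensile)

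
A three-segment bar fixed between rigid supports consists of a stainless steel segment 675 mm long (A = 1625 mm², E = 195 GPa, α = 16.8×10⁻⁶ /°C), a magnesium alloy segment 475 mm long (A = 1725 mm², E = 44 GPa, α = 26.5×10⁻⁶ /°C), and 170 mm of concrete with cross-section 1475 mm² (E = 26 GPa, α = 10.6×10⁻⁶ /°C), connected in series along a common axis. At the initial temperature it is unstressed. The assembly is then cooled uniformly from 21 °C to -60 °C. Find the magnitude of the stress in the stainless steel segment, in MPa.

Free thermal contraction of the whole bar: Σ αᵢΔT Lᵢ = 16.8×10⁻⁶×81×675 + 26.5×10⁻⁶×81×475 + 10.6×10⁻⁶×81×170 = 2.084 mm.
The walls prevent any net length change, so an axial force P (same in every segment) develops. Compatibility: P · Σ Lᵢ/(AᵢEᵢ) = δ_free.
Σ Lᵢ/(AᵢEᵢ) = 675/(1625×195×10³) + 475/(1725×44×10³) + 170/(1475×26×10³) = 1.282×10⁻⁵ mm/N.
P = 2.084 / 1.282×10⁻⁵ = 162500 N = 162.5 kN, tensile.
σ_{stainless steel} = P / A = 162500 / 1625 = 100 MPa.

σ ≈ 100 MPa (tensile)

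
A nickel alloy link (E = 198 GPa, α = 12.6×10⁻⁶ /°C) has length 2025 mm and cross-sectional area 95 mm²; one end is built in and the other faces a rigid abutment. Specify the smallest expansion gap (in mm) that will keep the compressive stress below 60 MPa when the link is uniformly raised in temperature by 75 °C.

Free expansion if unrestrained: δ_free = αΔT L = 12.6×10⁻⁶ × 75 × 2025 = 1.914 mm.
A stress of 60 MPa corresponds to the wall pushing the link back by σL/E = 60×2025/(198×10³) = 0.6136 mm.
So the gap has to take up the difference, g_min = δ_free − σL/E = 1.914 − 0.6136 = 1.3 mm.

g ≈ 1.3 mm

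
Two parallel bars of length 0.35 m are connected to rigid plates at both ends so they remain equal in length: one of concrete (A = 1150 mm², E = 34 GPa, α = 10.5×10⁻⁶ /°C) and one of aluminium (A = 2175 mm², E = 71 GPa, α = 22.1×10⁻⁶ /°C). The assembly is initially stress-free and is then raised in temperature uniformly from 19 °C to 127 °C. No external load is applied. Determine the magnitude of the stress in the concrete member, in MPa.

The aluminium has the larger α, so on heating it would change length more than the concrete if both were free. The rigid plates force a common final length, so the aluminium is put into compression and the concrete into tension, with equal and opposite forces P (no external load).
Setting the final lengths equal and cancelling L: (α₁ − α₂)ΔT = P/(A₁E₁) + P/(A₂E₂).
|α₁ − α₂|·ΔT = 11.6×10⁻⁶ × 108 = 0.001253.
1/(A₁E₁) + 1/(A₂E₂) = 1/(1150×34×10³) + 1/(2175×71×10³) = 3.205×10⁻⁸ N⁻¹.
P = 0.001253 / 3.205×10⁻⁸ = 39090 N = 39.09 kN.
σ_{concrete} = P/A₁ = 39090/1150 = 33.99 MPa, tensile.

σ ≈ 34 MPa (tensile)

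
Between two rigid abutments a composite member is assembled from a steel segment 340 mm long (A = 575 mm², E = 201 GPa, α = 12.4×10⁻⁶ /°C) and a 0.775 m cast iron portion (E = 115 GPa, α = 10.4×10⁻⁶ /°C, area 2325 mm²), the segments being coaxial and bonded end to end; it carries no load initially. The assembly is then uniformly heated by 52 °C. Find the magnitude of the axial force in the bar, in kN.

With the walls removed the bar would change length by δ_free = Σ αᵢΔT Lᵢ = 12.4×10⁻⁶×52×340 + 10.4×10⁻⁶×52×775 = 0.6384 mm.
The rigid supports impose zero overall length change; the single axial force P common to all segments must satisfy P Σ Lᵢ/(AᵢEᵢ) = δ_free.
The series flexibility is Σ Lᵢ/(AᵢEᵢ) = 340/(575×201×10³) + 775/(2325×115×10³) = 5.84×10⁻⁶ mm/N.
So P = 0.6384 / 5.84×10⁻⁶ = 109.3 kN, compressive.

P ≈ 109 kN (compressive)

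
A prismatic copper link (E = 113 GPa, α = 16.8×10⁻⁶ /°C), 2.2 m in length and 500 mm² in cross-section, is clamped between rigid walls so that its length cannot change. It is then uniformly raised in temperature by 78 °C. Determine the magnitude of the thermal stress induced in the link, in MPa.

σ ≈ 148 MPa (compressive)

With length fixed, the mechanical strain must cancel the thermal strain αΔT = 16.8×10⁻⁶ × 78 = 1310.4×10⁻⁶.
σ = EαΔT = 113×10³ × 16.8×10⁻⁶ × 78 = 148.1 MPa (compressive; the link is trying to expand).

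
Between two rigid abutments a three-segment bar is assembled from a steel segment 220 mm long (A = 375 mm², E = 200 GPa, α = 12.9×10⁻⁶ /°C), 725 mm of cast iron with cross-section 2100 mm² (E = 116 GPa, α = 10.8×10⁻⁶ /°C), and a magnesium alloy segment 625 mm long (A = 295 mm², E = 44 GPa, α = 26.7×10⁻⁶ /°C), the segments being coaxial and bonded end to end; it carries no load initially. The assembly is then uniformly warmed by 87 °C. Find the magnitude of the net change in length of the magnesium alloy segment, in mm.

|ΔL| ≈ 0.668 mm

Free thermal expansion of the whole bar: Σ αᵢΔT Lᵢ = 12.9×10⁻⁶×87×220 + 10.8×10⁻⁶×87×725 + 26.7×10⁻⁶×87×625 = 2.38 mm.
Since the ends are fixed, an axial force P builds up, equal in every segment, with P · Σ Lᵢ/(AᵢEᵢ) = δ_free.
Σ Lᵢ/(AᵢEᵢ) = 220/(375×200×10³) + 725/(2100×116×10³) + 625/(295×44×10³) = 5.406×10⁻⁵ mm/N.
Hence P = δ_free / Σ(L/AE) = 2.38/5.406×10⁻⁵ = 44.02 kN (compressive).
For the magnesium alloy segment, free thermal change = 26.7×10⁻⁶×87×625 = 1.452 mm and elastic change from P = 44020×625/(295×44×10³) = 2.12 mm; these oppose, so the net change is 0.668 mm (segment shortens).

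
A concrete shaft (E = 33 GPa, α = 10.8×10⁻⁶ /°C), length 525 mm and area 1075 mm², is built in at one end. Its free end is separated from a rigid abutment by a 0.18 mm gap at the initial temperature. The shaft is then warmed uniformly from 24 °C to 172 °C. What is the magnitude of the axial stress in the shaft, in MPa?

σ ≈ 41.4 MPa (compressive)

Unrestrained expansion: δ_free = αΔT L = 10.8×10⁻⁶ × 148 × 525 = 0.8392 mm.
After closing the 0.18 mm clearance, 0.8392 − 0.18 = 0.6592 mm of expansion remains to be suppressed by the wall.
So σ = E(δ_free − g)/L = 33×10³ × 0.6592/525 = 41.43 MPa.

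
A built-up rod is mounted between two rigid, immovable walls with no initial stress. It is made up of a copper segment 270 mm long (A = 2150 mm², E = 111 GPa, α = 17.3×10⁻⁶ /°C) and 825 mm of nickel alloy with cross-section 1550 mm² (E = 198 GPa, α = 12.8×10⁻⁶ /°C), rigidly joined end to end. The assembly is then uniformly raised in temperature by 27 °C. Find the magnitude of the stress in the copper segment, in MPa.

If the supports were absent, the total length change would be Σ αᵢΔT Lᵢ = 17.3×10⁻⁶×27×270 + 12.8×10⁻⁶×27×825 = 0.4112 mm.
Since the ends are fixed, an axial force P builds up, equal in every segment, with P · Σ Lᵢ/(AᵢEᵢ) = δ_free.
The series flexibility is Σ Lᵢ/(AᵢEᵢ) = 270/(2150×111×10³) + 825/(1550×198×10³) = 3.82×10⁻⁶ mm/N.
P = 0.4112 / 3.82×10⁻⁶ = 107700 N = 107.7 kN, compressive.
σ_{copper} = P / A = 107700 / 2150 = 50.08 MPa.

σ ≈ 50.1 MPa (compressive)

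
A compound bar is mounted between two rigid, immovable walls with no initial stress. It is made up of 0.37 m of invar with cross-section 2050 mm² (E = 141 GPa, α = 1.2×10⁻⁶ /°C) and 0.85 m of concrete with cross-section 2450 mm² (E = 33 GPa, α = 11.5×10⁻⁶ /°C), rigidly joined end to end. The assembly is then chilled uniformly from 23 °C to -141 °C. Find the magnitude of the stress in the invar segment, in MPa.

Free thermal contraction of the whole bar: Σ αᵢΔT Lᵢ = 1.2×10⁻⁶×164×370 + 11.5×10⁻⁶×164×850 = 1.676 mm.
The rigid supports impose zero overall length change; the single axial force P common to all segments must satisfy P Σ Lᵢ/(AᵢEᵢ) = δ_free.
Σ Lᵢ/(AᵢEᵢ) = 370/(2050×141×10³) + 850/(2450×33×10³) = 1.179×10⁻⁵ mm/N.
Hence P = δ_free / Σ(L/AE) = 1.676/1.179×10⁻⁵ = 142.1 kN (tensile).
σ_{invar} = P / A = 142100 / 2050 = 69.32 MPa.

σ ≈ 69.3 MPa (tensile)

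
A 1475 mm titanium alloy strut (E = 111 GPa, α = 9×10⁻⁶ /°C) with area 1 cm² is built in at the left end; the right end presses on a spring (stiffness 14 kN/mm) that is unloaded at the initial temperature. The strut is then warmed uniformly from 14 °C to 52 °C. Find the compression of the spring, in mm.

δ ≈ 0.176 mm

The unrestrained thermal change is αΔT L = 9×10⁻⁶ × 38 × 1475 = 0.5045 mm.
Let P be the compressive force at the spring. The strut shortens elastically by PL/(AE) and the spring compresses by P/k; together these equal δ_free.
So P = δ_free / [L/(AE) + 1/k] = 0.5045 / [ 1475/(100×111×10³) + 1/(14×10³) ].
P = 0.5045 / 0.0002043 = 2469 N.
Spring compression = P/k = 2469/(14×10³) = 0.1764 mm.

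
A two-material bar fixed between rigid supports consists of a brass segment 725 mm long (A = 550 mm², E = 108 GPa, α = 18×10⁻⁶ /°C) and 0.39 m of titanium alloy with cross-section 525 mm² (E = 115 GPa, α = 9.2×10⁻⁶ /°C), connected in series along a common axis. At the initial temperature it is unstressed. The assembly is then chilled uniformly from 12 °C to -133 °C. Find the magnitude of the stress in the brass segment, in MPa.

Free thermal contraction of the whole bar: Σ αᵢΔT Lᵢ = 18×10⁻⁶×145×725 + 9.2×10⁻⁶×145×390 = 2.413 mm.
The walls prevent any net length change, so an axial force P (same in every segment) develops. Compatibility: P · Σ Lᵢ/(AᵢEᵢ) = δ_free.
Σ Lᵢ/(AᵢEᵢ) = 725/(550×108×10³) + 390/(525×115×10³) = 1.867×10⁻⁵ mm/N.
So P = 2.413 / 1.867×10⁻⁵ = 129.3 kN, tensile.
σ_{brass} = P / A = 129300 / 550 = 235 MPa.

σ ≈ 235 MPa (tensile)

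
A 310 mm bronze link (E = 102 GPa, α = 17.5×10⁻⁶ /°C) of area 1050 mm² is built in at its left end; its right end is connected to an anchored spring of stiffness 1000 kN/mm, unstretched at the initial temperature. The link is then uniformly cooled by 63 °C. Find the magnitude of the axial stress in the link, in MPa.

σ ≈ 83.6 MPa (tensile)

The unrestrained thermal change is αΔT L = 17.5×10⁻⁶ × 63 × 310 = 0.3418 mm.
Let P be the tensile force in the spring. The link extends elastically by PL/(AE) and the spring stretches by P/k; together these equal δ_free.
So P = δ_free / [L/(AE) + 1/k] = 0.3418 / [ 310/(1050×102×10³) + 1/(1000×10³) ].
P = 0.3418 / 3.894×10⁻⁶ = 87760 N.
σ = P/A = 87760/1050 = 83.58 MPa.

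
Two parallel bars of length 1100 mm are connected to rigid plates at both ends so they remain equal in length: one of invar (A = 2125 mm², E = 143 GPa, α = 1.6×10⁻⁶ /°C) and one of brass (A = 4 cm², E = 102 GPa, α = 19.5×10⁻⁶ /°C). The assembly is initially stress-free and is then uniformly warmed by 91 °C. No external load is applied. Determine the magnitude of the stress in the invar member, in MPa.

Equilibrium of a rigid end plate with no external load gives equal and opposite internal forces ±P in the two members. Since α_{brass} > α_{invar}, heating drives the brass into compression and the invar into tension.
Compatibility of the two members (thermal + elastic change equal): (α₁ − α₂)ΔT = P·[1/(A₁E₁) + 1/(A₂E₂)].
|α₁ − α₂|·ΔT = 17.9×10⁻⁶ × 91 = 0.001629.
1/(A₁E₁) + 1/(A₂E₂) = 1/(2125×143×10³) + 1/(400×102×10³) = 2.78×10⁻⁸ N⁻¹.
So P = 0.001629 / 2.78×10⁻⁸ = 58.59 kN.
σ_{invar} = P/A₁ = 58590/2125 = 27.57 MPa, tensile.

σ ≈ 27.6 MPa (tensile)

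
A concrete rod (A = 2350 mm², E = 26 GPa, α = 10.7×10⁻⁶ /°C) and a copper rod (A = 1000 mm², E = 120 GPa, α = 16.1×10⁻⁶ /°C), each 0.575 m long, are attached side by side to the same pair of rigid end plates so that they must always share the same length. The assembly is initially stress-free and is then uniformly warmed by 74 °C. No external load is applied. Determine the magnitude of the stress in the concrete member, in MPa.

Equilibrium of a rigid end plate with no external load gives equal and opposite internal forces ±P in the two members. Since α_{copper} > α_{concrete}, heating drives the copper into compression and the concrete into tension.
Equating the net (thermal + elastic) strains gives |α₁ − α₂|·ΔT = P·[1/(A₁E₁) + 1/(A₂E₂)].
|α₁ − α₂|·ΔT = 5.4×10⁻⁶ × 74 = 0.0003996.
1/(A₁E₁) + 1/(A₂E₂) = 1/(2350×26×10³) + 1/(1000×120×10³) = 2.47×10⁻⁸ N⁻¹.
So P = 0.0003996 / 2.47×10⁻⁸ = 16.18 kN.
σ_{concrete} = P/A₁ = 16180/2350 = 6.884 MPa, tensile.

σ ≈ 6.88 MPa (tensile)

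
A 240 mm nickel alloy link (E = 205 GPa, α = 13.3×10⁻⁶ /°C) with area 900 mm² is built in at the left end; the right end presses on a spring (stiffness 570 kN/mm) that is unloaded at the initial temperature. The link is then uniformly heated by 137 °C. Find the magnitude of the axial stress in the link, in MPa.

σ ≈ 159 MPa (compressive)

The unrestrained thermal change is αΔT L = 13.3×10⁻⁶ × 137 × 240 = 0.4373 mm.
Let P be the compressive force at the spring. The link shortens elastically by PL/(AE) and the spring compresses by P/k; together these equal δ_free.
So P = δ_free / [L/(AE) + 1/k] = 0.4373 / [ 240/(900×205×10³) + 1/(570×10³) ].
P = 0.4373 / 3.055×10⁻⁶ = 143100 N.
σ = P/A = 143100/900 = 159 MPa.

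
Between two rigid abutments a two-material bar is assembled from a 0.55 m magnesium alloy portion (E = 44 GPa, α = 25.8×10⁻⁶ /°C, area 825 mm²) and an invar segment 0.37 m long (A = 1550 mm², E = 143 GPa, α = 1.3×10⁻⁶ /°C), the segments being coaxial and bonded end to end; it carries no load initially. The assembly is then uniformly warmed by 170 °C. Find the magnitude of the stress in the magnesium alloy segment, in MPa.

Free thermal expansion of the whole bar: Σ αᵢΔT Lᵢ = 25.8×10⁻⁶×170×550 + 1.3×10⁻⁶×170×370 = 2.494 mm.
The walls prevent any net length change, so an axial force P (same in every segment) develops. Compatibility: P · Σ Lᵢ/(AᵢEᵢ) = δ_free.
The series flexibility is Σ Lᵢ/(AᵢEᵢ) = 550/(825×44×10³) + 370/(1550×143×10³) = 1.682×10⁻⁵ mm/N.
So P = 2.494 / 1.682×10⁻⁵ = 148.3 kN, compressive.
σ_{magnesium alloy} = P / A = 148300 / 825 = 179.7 MPa.

σ ≈ 180 MPa (compressive)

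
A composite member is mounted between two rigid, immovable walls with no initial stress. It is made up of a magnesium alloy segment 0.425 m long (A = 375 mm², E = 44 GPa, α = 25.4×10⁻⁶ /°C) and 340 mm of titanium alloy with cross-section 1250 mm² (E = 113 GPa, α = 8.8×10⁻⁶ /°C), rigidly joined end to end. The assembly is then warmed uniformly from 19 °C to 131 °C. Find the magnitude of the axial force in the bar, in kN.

P ≈ 54.8 kN (compressive)

With the walls removed the bar would change length by δ_free = Σ αᵢΔT Lᵢ = 25.4×10⁻⁶×112×425 + 8.8×10⁻⁶×112×340 = 1.544 mm.
The rigid supports impose zero overall length change; the single axial force P common to all segments must satisfy P Σ Lᵢ/(AᵢEᵢ) = δ_free.
Σ Lᵢ/(AᵢEᵢ) = 425/(375×44×10³) + 340/(1250×113×10³) = 2.816×10⁻⁵ mm/N.
Hence P = δ_free / Σ(L/AE) = 1.544/2.816×10⁻⁵ = 54.83 kN (compressive).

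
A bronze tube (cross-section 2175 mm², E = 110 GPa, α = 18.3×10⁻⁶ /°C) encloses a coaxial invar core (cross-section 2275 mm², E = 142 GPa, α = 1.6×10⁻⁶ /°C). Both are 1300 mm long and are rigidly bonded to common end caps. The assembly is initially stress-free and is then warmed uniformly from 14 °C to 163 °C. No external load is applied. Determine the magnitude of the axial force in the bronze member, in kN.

The bronze has the larger α, so on heating it would change length more than the invar if both were free. The rigid plates force a common final length, so the bronze is put into compression and the invar into tension, with equal and opposite forces P (no external load).
Equating the net (thermal + elastic) strains gives |α₁ − α₂|·ΔT = P·[1/(A₁E₁) + 1/(A₂E₂)].
|α₁ − α₂|·ΔT = 16.7×10⁻⁶ × 149 = 0.002488.
1/(A₁E₁) + 1/(A₂E₂) = 1/(2175×110×10³) + 1/(2275×142×10³) = 7.275×10⁻⁹ N⁻¹.
P = 0.002488 / 7.275×10⁻⁹ = 342000 N = 342 kN.

P ≈ 342 kN (compressive in the bronze)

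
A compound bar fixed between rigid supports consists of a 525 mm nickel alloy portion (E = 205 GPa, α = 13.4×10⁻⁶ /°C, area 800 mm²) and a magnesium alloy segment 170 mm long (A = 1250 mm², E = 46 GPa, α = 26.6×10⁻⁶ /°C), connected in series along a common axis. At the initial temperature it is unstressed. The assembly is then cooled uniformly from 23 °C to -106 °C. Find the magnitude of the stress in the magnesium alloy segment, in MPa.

σ ≈ 194 MPa (tensile)

With the walls removed the bar would change length by δ_free = Σ αᵢΔT Lᵢ = 13.4×10⁻⁶×129×525 + 26.6×10⁻⁶×129×170 = 1.491 mm.
The rigid supports impose zero overall length change; the single axial force P common to all segments must satisfy P Σ Lᵢ/(AᵢEᵢ) = δ_free.
Σ Lᵢ/(AᵢEᵢ) = 525/(800×205×10³) + 170/(1250×46×10³) = 6.158×10⁻⁶ mm/N.
P = 1.491 / 6.158×10⁻⁶ = 242100 N = 242.1 kN, tensile.
σ_{magnesium alloy} = P / A = 242100 / 1250 = 193.7 MPa.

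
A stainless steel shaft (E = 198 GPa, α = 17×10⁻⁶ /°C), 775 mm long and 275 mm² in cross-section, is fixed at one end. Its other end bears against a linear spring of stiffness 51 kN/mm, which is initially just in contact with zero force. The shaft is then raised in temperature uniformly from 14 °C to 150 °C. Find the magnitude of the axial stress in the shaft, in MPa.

Free thermal expansion: δ_free = αΔT L = 17×10⁻⁶ × 136 × 775 = 1.792 mm.
With a force P in the spring, the elastic change of the shaft is PL/(AE) and that of the spring is P/k; compatibility requires their sum to equal δ_free.
P [ L/(AE) + 1/k ] = δ_free → P [ 775/(275×198×10³) + 1/(51×10³) ] = 1.792.
P = 1.792 / 3.384×10⁻⁵ = 52950 N.
σ = P/A = 52950/275 = 192.5 MPa.

σ ≈ 193 MPa (compressive)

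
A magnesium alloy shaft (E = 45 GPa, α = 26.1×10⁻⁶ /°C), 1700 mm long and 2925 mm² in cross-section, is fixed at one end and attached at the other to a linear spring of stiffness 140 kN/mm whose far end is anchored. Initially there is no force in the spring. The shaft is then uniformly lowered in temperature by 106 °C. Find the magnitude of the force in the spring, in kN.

The unrestrained thermal change is αΔT L = 26.1×10⁻⁶ × 106 × 1700 = 4.703 mm.
With a force P in the spring, the elastic change of the shaft is PL/(AE) and that of the spring is P/k; compatibility requires their sum to equal δ_free.
So P = δ_free / [L/(AE) + 1/k] = 4.703 / [ 1700/(2925×45×10³) + 1/(140×10³) ].
P = 4.703 / 2.006×10⁻⁵ = 234500 N.

P ≈ 234 kN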